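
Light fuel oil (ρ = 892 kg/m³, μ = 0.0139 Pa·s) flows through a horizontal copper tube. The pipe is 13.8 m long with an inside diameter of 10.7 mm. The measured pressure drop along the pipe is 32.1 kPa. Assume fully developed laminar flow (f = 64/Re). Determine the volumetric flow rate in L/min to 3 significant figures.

Q ≈ 3.23 L/min

For laminar flow, f = 64/Re with Re = ρVD/μ, so Darcy-Weisbach reduces to ΔP = 32μLV/D². Solving for V: V = ΔP·D²/(32μL) = 3.21e+04·(0.0107)²/(32·0.0139·13.8) = 0.5987 m/s.
Check: Re = ρVD/μ = 892·0.5987·0.0107/0.0139 = 411.1 < 2300, so the laminar assumption holds.
Q = V·A = 0.5987·(π/4·0.0107²) = 5.384e-05 m³/s = 3.23 L/min.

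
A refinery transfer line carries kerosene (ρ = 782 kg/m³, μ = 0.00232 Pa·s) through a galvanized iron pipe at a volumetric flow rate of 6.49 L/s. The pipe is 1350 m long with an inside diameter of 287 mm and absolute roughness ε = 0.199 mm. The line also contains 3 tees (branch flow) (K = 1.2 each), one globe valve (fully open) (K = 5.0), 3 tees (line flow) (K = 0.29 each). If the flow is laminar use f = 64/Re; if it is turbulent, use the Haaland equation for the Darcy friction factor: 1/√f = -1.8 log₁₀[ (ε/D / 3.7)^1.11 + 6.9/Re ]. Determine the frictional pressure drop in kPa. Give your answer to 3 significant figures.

Q = 6.49 L/s = 6.49/1000 = 0.00649 m³/s.
Cross-sectional area A = πD²/4 = π(0.287)²/4 = 0.06469 m²; mean velocity V = Q/A = 0.00649/0.06469 = 0.1003 m/s.
Reynolds number Re = ρVD/μ = 782 · 0.1003 · 0.287 / 0.00232 = 9705.
Re > 4000 → turbulent. Relative roughness ε/D = 0.000199/0.287 = 0.000693. Haaland: 1/√f = -1.8 log₁₀[(0.000693/3.7)^1.11 + 6.9/9705] = -1.8 log₁₀[7.29e-05 + 0.000711] = 5.59, so f = 0.032.
Total minor-loss coefficient ΣK = 3·1.2 + 1·5 + 3·0.29 = 9.47.
ΔP = [f·L/D + ΣK]·(ρV²/2) = [0.032·1350/0.287 + 9.47]·(782·0.1003²/2) = [150.5 + 9.47]·3.935 = 629.6 Pa.
ΔP = 629.6 Pa = 0.630 kPa.

ΔP ≈ 0.630 kPa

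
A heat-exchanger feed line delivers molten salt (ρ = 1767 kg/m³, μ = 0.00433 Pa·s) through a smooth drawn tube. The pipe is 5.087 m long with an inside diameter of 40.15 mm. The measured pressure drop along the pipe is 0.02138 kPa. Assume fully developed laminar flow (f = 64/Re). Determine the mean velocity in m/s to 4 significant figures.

For laminar flow, f = 64/Re with Re = ρVD/μ, so Darcy-Weisbach reduces to ΔP = 32μLV/D². Solving for V: V = ΔP·D²/(32μL) = 21.38·(0.04015)²/(32·0.00433·5.087) = 0.0489 m/s.
Check: Re = ρVD/μ = 1767·0.0489·0.04015/0.00433 = 801.1 < 2300, so the laminar assumption holds.

V ≈ 0.04890 m/s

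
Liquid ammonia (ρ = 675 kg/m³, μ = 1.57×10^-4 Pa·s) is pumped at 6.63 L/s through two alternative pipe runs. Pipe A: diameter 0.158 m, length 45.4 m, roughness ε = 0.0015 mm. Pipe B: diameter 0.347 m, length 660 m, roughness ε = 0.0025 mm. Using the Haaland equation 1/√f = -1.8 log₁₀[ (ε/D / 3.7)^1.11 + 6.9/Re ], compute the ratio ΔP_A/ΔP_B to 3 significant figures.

ΔP_A/ΔP_B ≈ 3.01

Pipe A: V = Q/A = 0.00663/0.01961 = 0.3382 m/s; Re = 2.297e+05; ε/D = 9.49e-06; Haaland → f = 0.01515; ΔP_A = f(L/D)(ρV²/2) = 168 Pa.
Pipe B: V = Q/A = 0.00663/0.09457 = 0.07011 m/s; Re = 1.046e+05; ε/D = 7.2e-06; Haaland → f = 0.01768; ΔP_B = f(L/D)(ρV²/2) = 55.8 Pa.
ΔP_A/ΔP_B = 168/55.8 = 3.01.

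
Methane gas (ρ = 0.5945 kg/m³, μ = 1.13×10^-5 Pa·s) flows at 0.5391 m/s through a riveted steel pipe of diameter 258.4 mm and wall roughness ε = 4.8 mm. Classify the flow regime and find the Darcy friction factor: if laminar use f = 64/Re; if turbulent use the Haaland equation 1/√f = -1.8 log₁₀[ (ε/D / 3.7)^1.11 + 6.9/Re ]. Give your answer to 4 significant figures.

Re = ρVD/μ = 0.5945·0.5391·0.2584/1.13e-05 = 7329.
Re > 4000 → turbulent. ε/D = 0.0048/0.2584 = 0.0186; Haaland: 1/√f = -1.8 log₁₀[0.0028 + 0.000941] = 4.368, so f = 0.05242.

f ≈ 0.05242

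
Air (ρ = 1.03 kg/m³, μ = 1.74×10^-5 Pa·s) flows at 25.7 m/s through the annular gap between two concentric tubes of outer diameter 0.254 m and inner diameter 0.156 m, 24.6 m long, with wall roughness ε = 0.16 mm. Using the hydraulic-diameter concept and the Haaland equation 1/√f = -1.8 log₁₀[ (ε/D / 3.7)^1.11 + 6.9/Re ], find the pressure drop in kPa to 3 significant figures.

Hydraulic diameter D_h = 4A/P = D_o - D_i = 0.254 - 0.156 = 0.098 m.
Re = ρVD_h/μ = 1.03·25.7·0.098/1.74e-05 = 1.491e+05.
ε/D_h = 0.00016/0.098 = 0.00163; Haaland gives 1/√f = -1.8 log₁₀[0.000189+4.63e-05] = 6.532, so f = 0.02343.
ΔP = f(L/D_h)(ρV²/2) = 0.02343·24.6/0.098·340.2 = 2001 Pa.
ΔP = 2.00 kPa.

ΔP ≈ 2.00 kPa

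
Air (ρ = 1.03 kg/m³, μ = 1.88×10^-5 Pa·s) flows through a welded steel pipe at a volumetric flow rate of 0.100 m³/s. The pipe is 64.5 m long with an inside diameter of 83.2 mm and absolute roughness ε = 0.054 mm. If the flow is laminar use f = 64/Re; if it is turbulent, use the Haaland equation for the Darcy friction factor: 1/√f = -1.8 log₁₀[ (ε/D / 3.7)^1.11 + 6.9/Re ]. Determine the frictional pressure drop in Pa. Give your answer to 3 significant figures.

Cross-sectional area A = πD²/4 = π(0.0832)²/4 = 0.005437 m²; mean velocity V = Q/A = 0.1/0.005437 = 18.39 m/s.
Reynolds number Re = ρVD/μ = 1.03 · 18.39 · 0.0832 / 1.88e-05 = 8.384e+04.
Re > 4000 → turbulent. Relative roughness ε/D = 5.4e-05/0.0832 = 0.000649. Haaland: 1/√f = -1.8 log₁₀[(0.000649/3.7)^1.11 + 6.9/8.384e+04] = -1.8 log₁₀[6.78e-05 + 8.23e-05] = 6.883, so f = 0.02111.
Darcy-Weisbach: ΔP = f(L/D)(ρV²/2) = 0.02111·(64.5/0.0832)·(1.03·18.39²/2) = 0.02111·775.2·174.2 = 2851 Pa.

ΔP ≈ 2850 Pa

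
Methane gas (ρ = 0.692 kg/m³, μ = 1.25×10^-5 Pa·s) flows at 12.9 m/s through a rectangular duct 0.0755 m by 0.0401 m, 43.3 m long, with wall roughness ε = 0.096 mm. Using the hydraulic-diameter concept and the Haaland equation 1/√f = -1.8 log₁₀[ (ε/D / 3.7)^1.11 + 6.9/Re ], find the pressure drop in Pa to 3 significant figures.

ΔP ≈ 1270 Pa

Hydraulic diameter D_h = 4A/P = 4·(0.0755·0.0401)/(2·(0.0755+0.0401)) = 0.01211/0.2312 = 0.05238 m.
Re = ρVD_h/μ = 0.692·12.9·0.05238/1.25e-05 = 3.741e+04.
ε/D_h = 9.6e-05/0.05238 = 0.00183; Haaland gives 1/√f = -1.8 log₁₀[0.000214+0.000184] = 6.118, so f = 0.02671.
ΔP = f(L/D_h)(ρV²/2) = 0.02671·43.3/0.05238·57.58 = 1271 Pa.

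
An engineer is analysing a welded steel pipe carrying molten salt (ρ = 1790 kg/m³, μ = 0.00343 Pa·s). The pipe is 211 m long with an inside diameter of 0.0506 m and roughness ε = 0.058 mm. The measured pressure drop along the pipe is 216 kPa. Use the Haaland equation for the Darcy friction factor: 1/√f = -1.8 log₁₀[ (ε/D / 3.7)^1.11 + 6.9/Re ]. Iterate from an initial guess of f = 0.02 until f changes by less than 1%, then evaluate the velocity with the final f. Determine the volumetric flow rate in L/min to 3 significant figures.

Q ≈ 184 L/min

Rearranging Darcy-Weisbach: V = √(2·ΔP·D/(f·L·ρ)). With ε/D = 5.8e-05/0.0506 = 0.00115, iterate starting from f = 0.02:
  f = 0.02 → V = √(2·2.16e+05·0.0506/(0.02·211·1790)) = 1.701 m/s; Re = ρVD/μ = 4.492e+04; f → 0.02447
  f = 0.02447 → V = 1.538 m/s; Re = 4.061e+04; f → 0.02481
  f = 0.02481 → V = 1.527 m/s; Re = 4.033e+04; f → 0.02484
Converged (Δf/f < 1%). With the final f = 0.02484: V = √(2·2.16e+05·0.0506/(0.02484·211·1790)) = 1.526 m/s.
Q = V·A = 1.526·(π/4·0.0506²) = 0.00307 m³/s = 184 L/min.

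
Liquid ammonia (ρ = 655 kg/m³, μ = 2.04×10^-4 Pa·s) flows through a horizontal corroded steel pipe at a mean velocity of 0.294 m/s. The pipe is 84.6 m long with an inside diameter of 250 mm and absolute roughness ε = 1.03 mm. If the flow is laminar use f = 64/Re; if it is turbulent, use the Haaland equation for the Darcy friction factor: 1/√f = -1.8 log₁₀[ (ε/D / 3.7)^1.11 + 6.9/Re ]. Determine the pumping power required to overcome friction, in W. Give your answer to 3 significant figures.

P ≈ 4.03 W

Reynolds number Re = ρVD/μ = 655 · 0.294 · 0.25 / 0.000204 = 2.36e+05.
Re > 4000 → turbulent. Relative roughness ε/D = 0.00103/0.25 = 0.00412. Haaland: 1/√f = -1.8 log₁₀[(0.00412/3.7)^1.11 + 6.9/2.36e+05] = -1.8 log₁₀[0.000527 + 2.92e-05] = 5.858, so f = 0.02914.
Darcy-Weisbach: ΔP = f(L/D)(ρV²/2) = 0.02914·(84.6/0.25)·(655·0.294²/2) = 0.02914·338.4·28.31 = 279.1 Pa.
Q = V·A = 0.294·0.04909 = 0.01443 m³/s.
Pumping power P = QΔP = 0.01443·279.1 = 4.028 W = 4.03 W.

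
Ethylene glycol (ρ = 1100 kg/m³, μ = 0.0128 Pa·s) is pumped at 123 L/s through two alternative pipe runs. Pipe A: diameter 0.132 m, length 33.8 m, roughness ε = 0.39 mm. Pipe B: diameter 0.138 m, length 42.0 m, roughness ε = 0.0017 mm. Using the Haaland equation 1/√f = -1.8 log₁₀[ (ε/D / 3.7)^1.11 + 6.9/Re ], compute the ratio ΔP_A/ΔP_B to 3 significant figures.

ΔP_A/ΔP_B ≈ 1.53

Pipe A: V = Q/A = 0.123/0.01368 = 8.988 m/s; Re = 1.02e+05; ε/D = 0.00295; Haaland → f = 0.02727; ΔP_A = f(L/D)(ρV²/2) = 3.102e+05 Pa.
Pipe B: V = Q/A = 0.123/0.01496 = 8.224 m/s; Re = 9.753e+04; ε/D = 1.23e-05; Haaland → f = 0.01796; ΔP_B = f(L/D)(ρV²/2) = 2.033e+05 Pa.
ΔP_A/ΔP_B = 3.102e+05/2.033e+05 = 1.53.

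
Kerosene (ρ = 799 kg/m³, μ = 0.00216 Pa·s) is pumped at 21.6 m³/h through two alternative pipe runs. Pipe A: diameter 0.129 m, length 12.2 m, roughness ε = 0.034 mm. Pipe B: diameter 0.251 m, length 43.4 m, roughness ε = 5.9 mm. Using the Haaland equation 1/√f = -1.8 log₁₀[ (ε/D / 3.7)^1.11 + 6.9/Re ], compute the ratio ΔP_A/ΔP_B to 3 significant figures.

Pipe A: V = Q/A = 0.006/0.01307 = 0.4591 m/s; Re = 2.191e+04; ε/D = 0.000264; Haaland → f = 0.02565; ΔP_A = f(L/D)(ρV²/2) = 204.3 Pa.
Pipe B: V = Q/A = 0.006/0.04948 = 0.1213 m/s; Re = 1.126e+04; ε/D = 0.0235; Haaland → f = 0.0549; ΔP_B = f(L/D)(ρV²/2) = 55.76 Pa.
ΔP_A/ΔP_B = 204.3/55.76 = 3.66.

ΔP_A/ΔP_B ≈ 3.66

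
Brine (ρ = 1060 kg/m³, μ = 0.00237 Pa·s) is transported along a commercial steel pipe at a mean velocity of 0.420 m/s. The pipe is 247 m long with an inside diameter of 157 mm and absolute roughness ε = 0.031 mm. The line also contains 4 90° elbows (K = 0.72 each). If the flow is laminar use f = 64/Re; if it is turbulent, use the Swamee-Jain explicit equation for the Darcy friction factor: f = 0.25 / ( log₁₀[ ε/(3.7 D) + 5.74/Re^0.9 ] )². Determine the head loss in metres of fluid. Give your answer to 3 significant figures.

Reynolds number Re = ρVD/μ = 1060 · 0.42 · 0.157 / 0.00237 = 2.949e+04.
Re > 4000 → turbulent. Relative roughness ε/D = 3.1e-05/0.157 = 0.000197. Swamee-Jain: f = 0.25/(log₁₀[0.000197/3.7 + 5.74/2.949e+04^0.9])² = 0.25/(log₁₀[5.34e-05 + 0.000545])² = 0.25/(-3.223)² = 0.02406.
Total minor-loss coefficient ΣK = 4·0.72 = 2.88.
ΔP = [f·L/D + ΣK]·(ρV²/2) = [0.02406·247/0.157 + 2.88]·(1060·0.42²/2) = [37.86 + 2.88]·93.49 = 3809 Pa.
Head loss h_f = ΔP/(ρg) = 3809/(1060·9.81) = 0.366 m.

h_f ≈ 0.366 m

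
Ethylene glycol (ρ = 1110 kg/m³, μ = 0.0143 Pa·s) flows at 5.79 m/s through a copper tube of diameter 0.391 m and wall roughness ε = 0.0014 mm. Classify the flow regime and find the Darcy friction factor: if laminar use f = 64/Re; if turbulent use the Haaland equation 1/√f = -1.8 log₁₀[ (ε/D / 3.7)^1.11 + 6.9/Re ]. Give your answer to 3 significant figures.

Re = ρVD/μ = 1110·5.79·0.391/0.0143 = 1.757e+05.
Re > 4000 → turbulent. ε/D = 1.4e-06/0.391 = 3.58e-06; Haaland: 1/√f = -1.8 log₁₀[2.11e-07 + 3.93e-05] = 7.927, so f = 0.01592.

f ≈ 0.0159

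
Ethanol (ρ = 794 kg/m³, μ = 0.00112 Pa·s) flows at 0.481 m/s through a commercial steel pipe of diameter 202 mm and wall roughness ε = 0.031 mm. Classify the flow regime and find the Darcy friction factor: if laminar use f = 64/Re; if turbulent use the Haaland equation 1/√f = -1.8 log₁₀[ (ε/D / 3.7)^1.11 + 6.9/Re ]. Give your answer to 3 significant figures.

Re = ρVD/μ = 794·0.481·0.202/0.00112 = 6.888e+04.
Re > 4000 → turbulent. ε/D = 3.1e-05/0.202 = 0.000153; Haaland: 1/√f = -1.8 log₁₀[1.37e-05 + 0.0001] = 7.099, so f = 0.01984.

f ≈ 0.0198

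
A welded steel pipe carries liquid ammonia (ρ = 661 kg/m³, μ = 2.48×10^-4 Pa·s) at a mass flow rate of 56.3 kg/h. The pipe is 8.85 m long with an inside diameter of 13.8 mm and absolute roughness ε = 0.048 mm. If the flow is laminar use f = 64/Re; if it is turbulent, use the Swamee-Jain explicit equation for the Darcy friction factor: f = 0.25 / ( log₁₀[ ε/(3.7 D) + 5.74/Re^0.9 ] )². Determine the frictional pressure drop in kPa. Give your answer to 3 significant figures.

ṁ = 56.3 kg/h = 56.3/3600 = 0.01564 kg/s.
A = πD²/4 = π(0.0138)²/4 = 0.0001496 m²; mean velocity V = ṁ/(ρA) = 0.01564/(661 · 0.0001496) = 0.1582 m/s.
Reynolds number Re = ρVD/μ = 661 · 0.1582 · 0.0138 / 0.000248 = 5818.
Re > 4000 → turbulent. Relative roughness ε/D = 4.8e-05/0.0138 = 0.00348. Swamee-Jain: f = 0.25/(log₁₀[0.00348/3.7 + 5.74/5818^0.9])² = 0.25/(log₁₀[0.00094 + 0.00235])² = 0.25/(-2.483)² = 0.04055.
Darcy-Weisbach: ΔP = f(L/D)(ρV²/2) = 0.04055·(8.85/0.0138)·(661·0.1582²/2) = 0.04055·641.3·8.27 = 215 Pa.
ΔP = 215 Pa = 0.215 kPa.

ΔP ≈ 0.215 kPa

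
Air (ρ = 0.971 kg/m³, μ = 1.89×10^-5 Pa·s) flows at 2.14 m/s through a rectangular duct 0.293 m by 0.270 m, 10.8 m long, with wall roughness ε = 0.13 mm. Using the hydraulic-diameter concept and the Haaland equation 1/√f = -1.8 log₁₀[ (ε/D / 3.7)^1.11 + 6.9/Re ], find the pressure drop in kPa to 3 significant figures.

Hydraulic diameter D_h = 4A/P = 4·(0.293·0.27)/(2·(0.293+0.27)) = 0.3164/1.126 = 0.281 m.
Re = ρVD_h/μ = 0.971·2.14·0.281/1.89e-05 = 3.09e+04.
ε/D_h = 0.00013/0.281 = 0.000463; Haaland gives 1/√f = -1.8 log₁₀[4.65e-05+0.000223] = 6.424, so f = 0.02423.
ΔP = f(L/D_h)(ρV²/2) = 0.02423·10.8/0.281·2.223 = 2.071 Pa.
ΔP = 0.00207 kPa.

ΔP ≈ 0.00207 kPa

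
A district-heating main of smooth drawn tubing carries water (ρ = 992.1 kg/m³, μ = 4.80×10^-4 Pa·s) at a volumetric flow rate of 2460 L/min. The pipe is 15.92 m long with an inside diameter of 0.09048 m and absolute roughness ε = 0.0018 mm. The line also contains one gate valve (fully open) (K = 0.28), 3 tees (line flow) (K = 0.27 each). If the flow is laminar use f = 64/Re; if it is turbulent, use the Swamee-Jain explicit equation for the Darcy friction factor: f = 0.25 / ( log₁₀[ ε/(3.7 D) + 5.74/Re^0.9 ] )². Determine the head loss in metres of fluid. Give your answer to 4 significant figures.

h_f ≈ 6.559 m

Q = 2460 L/min = 2460/60000 = 0.041 m³/s.
Cross-sectional area A = πD²/4 = π(0.09048)²/4 = 0.00643 m²; mean velocity V = Q/A = 0.041/0.00643 = 6.377 m/s.
Reynolds number Re = ρVD/μ = 992.1 · 6.377 · 0.09048 / 0.00048 = 1.192e+06.
Re > 4000 → turbulent. Relative roughness ε/D = 1.8e-06/0.09048 = 1.99e-05. Swamee-Jain: f = 0.25/(log₁₀[1.99e-05/3.7 + 5.74/1.192e+06^0.9])² = 0.25/(log₁₀[5.38e-06 + 1.95e-05])² = 0.25/(-4.604)² = 0.01179.
Total minor-loss coefficient ΣK = 1·0.28 + 3·0.27 = 1.09.
ΔP = [f·L/D + ΣK]·(ρV²/2) = [0.01179·15.92/0.09048 + 1.09]·(992.1·6.377²/2) = [2.075 + 1.09]·2.017e+04 = 6.384e+04 Pa.
Head loss h_f = ΔP/(ρg) = 6.384e+04/(992.1·9.81) = 6.559 m.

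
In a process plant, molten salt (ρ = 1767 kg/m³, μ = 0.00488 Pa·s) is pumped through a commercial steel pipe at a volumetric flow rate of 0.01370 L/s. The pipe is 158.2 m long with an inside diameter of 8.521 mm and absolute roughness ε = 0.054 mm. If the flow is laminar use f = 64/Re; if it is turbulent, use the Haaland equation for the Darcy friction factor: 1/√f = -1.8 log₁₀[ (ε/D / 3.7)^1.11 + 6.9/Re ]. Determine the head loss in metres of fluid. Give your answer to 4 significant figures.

Q = 0.01370 L/s = 0.01370/1000 = 1.37e-05 m³/s.
Cross-sectional area A = πD²/4 = π(0.008521)²/4 = 5.703e-05 m²; mean velocity V = Q/A = 1.37e-05/5.703e-05 = 0.2402 m/s.
Reynolds number Re = ρVD/μ = 1767 · 0.2402 · 0.008521 / 0.00488 = 741.2.
Re < 2300 → laminar flow, so f = 64/Re = 64/741.2 = 0.08634 (the turbulent correlation is not needed).
Darcy-Weisbach: ΔP = f(L/D)(ρV²/2) = 0.08634·(158.2/0.008521)·(1767·0.2402²/2) = 0.08634·1.857e+04·50.99 = 8.174e+04 Pa.
Head loss h_f = ΔP/(ρg) = 8.174e+04/(1767·9.81) = 4.716 m.

h_f ≈ 4.716 m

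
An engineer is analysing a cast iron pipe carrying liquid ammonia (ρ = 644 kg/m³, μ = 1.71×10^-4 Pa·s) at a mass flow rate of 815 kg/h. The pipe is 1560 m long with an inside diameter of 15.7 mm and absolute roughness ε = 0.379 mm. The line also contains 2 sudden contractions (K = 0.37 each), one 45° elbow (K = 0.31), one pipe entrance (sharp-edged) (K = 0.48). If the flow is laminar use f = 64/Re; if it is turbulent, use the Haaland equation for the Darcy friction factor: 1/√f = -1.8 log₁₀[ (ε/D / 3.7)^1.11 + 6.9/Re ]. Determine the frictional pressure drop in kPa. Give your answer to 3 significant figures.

ΔP ≈ 5570 kPa

ṁ = 815 kg/h = 815/3600 = 0.2264 kg/s.
A = πD²/4 = π(0.0157)²/4 = 0.0001936 m²; mean velocity V = ṁ/(ρA) = 0.2264/(644 · 0.0001936) = 1.816 m/s.
Reynolds number Re = ρVD/μ = 644 · 1.816 · 0.0157 / 0.000171 = 1.074e+05.
Re > 4000 → turbulent. Relative roughness ε/D = 0.000379/0.0157 = 0.0241. Haaland: 1/√f = -1.8 log₁₀[(0.0241/3.7)^1.11 + 6.9/1.074e+05] = -1.8 log₁₀[0.00375 + 6.43e-05] = 4.353, so f = 0.05277.
Total minor-loss coefficient ΣK = 2·0.37 + 1·0.31 + 1·0.48 = 1.53.
ΔP = [f·L/D + ΣK]·(ρV²/2) = [0.05277·1560/0.0157 + 1.53]·(644·1.816²/2) = [5243 + 1.53]·1062 = 5.568e+06 Pa.
ΔP = 5.568e+06 Pa = 5570 kPa.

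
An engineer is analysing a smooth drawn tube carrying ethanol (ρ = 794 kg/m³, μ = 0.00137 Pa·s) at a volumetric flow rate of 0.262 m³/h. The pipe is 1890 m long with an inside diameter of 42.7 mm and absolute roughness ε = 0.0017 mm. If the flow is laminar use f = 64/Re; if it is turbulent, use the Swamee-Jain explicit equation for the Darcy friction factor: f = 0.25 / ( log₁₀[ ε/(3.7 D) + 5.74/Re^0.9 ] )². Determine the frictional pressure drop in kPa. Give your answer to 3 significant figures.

ΔP ≈ 2.31 kPa

Q = 0.262 m³/h = 0.262/3600 = 7.278e-05 m³/s.
Cross-sectional area A = πD²/4 = π(0.0427)²/4 = 0.001432 m²; mean velocity V = Q/A = 7.278e-05/0.001432 = 0.05082 m/s.
Reynolds number Re = ρVD/μ = 794 · 0.05082 · 0.0427 / 0.00137 = 1258.
Re < 2300 → laminar flow, so f = 64/Re = 64/1258 = 0.05089 (the turbulent correlation is not needed).
Darcy-Weisbach: ΔP = f(L/D)(ρV²/2) = 0.05089·(1890/0.0427)·(794·0.05082²/2) = 0.05089·4.426e+04·1.025 = 2310 Pa.
ΔP = 2310 Pa = 2.31 kPa.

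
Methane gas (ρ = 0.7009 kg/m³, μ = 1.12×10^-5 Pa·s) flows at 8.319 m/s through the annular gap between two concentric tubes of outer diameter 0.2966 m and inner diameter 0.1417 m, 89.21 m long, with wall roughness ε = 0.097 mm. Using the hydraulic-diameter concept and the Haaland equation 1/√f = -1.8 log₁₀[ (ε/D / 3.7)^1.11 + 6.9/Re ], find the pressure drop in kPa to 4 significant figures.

Hydraulic diameter D_h = 4A/P = D_o - D_i = 0.2966 - 0.1417 = 0.1549 m.
Re = ρVD_h/μ = 0.7009·8.319·0.1549/1.12e-05 = 8.064e+04.
ε/D_h = 9.7e-05/0.1549 = 0.000626; Haaland gives 1/√f = -1.8 log₁₀[6.51e-05+8.56e-05] = 6.88, so f = 0.02113.
ΔP = f(L/D_h)(ρV²/2) = 0.02113·89.21/0.1549·24.25 = 295.1 Pa.
ΔP = 0.2951 kPa.

ΔP ≈ 0.2951 kPa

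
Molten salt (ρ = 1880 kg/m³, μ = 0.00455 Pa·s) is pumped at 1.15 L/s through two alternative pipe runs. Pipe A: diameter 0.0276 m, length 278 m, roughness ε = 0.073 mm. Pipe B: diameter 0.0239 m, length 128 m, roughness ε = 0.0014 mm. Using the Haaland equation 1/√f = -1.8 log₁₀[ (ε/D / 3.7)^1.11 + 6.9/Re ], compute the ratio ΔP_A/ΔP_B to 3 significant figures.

Pipe A: V = Q/A = 0.00115/0.0005983 = 1.922 m/s; Re = 2.192e+04; ε/D = 0.00264; Haaland → f = 0.03022; ΔP_A = f(L/D)(ρV²/2) = 1.057e+06 Pa.
Pipe B: V = Q/A = 0.00115/0.0004486 = 2.563 m/s; Re = 2.531e+04; ε/D = 5.86e-05; Haaland → f = 0.02439; ΔP_B = f(L/D)(ρV²/2) = 8.069e+05 Pa.
ΔP_A/ΔP_B = 1.057e+06/8.069e+05 = 1.31.

ΔP_A/ΔP_B ≈ 1.31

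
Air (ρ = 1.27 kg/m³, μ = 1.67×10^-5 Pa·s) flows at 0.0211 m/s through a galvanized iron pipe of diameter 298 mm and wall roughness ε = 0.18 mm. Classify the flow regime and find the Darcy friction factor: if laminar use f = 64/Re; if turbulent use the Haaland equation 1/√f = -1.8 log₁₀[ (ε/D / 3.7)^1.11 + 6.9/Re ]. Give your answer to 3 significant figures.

Re = ρVD/μ = 1.27·0.0211·0.298/1.67e-05 = 478.2.
Re < 2300 → laminar, so f = 64/Re = 0.1338 (roughness is irrelevant in laminar flow).

f ≈ 0.134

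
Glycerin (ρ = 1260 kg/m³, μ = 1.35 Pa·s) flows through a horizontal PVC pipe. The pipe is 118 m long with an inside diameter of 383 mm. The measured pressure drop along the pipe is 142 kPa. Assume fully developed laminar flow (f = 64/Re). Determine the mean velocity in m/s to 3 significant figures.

For laminar flow, f = 64/Re with Re = ρVD/μ, so Darcy-Weisbach reduces to ΔP = 32μLV/D². Solving for V: V = ΔP·D²/(32μL) = 1.42e+05·(0.383)²/(32·1.35·118) = 4.086 m/s.
Check: Re = ρVD/μ = 1260·4.086·0.383/1.35 = 1461 < 2300, so the laminar assumption holds.

V ≈ 4.09 m/s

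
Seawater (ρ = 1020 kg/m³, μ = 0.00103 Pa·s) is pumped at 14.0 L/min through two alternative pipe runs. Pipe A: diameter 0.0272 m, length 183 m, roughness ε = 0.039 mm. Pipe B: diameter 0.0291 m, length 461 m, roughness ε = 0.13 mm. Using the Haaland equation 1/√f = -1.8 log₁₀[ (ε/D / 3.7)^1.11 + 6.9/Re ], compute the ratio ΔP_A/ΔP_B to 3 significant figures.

Pipe A: V = Q/A = 0.0002333/0.0005811 = 0.4016 m/s; Re = 1.082e+04; ε/D = 0.00143; Haaland → f = 0.03219; ΔP_A = f(L/D)(ρV²/2) = 1.781e+04 Pa.
Pipe B: V = Q/A = 0.0002333/0.0006651 = 0.3508 m/s; Re = 1.011e+04; ε/D = 0.00447; Haaland → f = 0.0367; ΔP_B = f(L/D)(ρV²/2) = 3.65e+04 Pa.
ΔP_A/ΔP_B = 1.781e+04/3.65e+04 = 0.488.

ΔP_A/ΔP_B ≈ 0.488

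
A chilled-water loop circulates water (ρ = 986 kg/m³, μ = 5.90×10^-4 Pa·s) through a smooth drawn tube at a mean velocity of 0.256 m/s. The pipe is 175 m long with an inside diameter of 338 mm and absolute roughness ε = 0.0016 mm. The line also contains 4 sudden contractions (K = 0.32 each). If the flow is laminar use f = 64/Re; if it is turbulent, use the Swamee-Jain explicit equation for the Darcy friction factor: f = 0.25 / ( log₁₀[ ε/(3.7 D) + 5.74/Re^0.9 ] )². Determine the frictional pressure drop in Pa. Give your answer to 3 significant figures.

ΔP ≈ 319 Pa

Reynolds number Re = ρVD/μ = 986 · 0.256 · 0.338 / 0.00059 = 1.446e+05.
Re > 4000 → turbulent. Relative roughness ε/D = 1.6e-06/0.338 = 4.73e-06. Swamee-Jain: f = 0.25/(log₁₀[4.73e-06/3.7 + 5.74/1.446e+05^0.9])² = 0.25/(log₁₀[1.28e-06 + 0.00013])² = 0.25/(-3.881)² = 0.0166.
Total minor-loss coefficient ΣK = 4·0.32 = 1.28.
ΔP = [f·L/D + ΣK]·(ρV²/2) = [0.0166·175/0.338 + 1.28]·(986·0.256²/2) = [8.594 + 1.28]·32.31 = 319 Pa.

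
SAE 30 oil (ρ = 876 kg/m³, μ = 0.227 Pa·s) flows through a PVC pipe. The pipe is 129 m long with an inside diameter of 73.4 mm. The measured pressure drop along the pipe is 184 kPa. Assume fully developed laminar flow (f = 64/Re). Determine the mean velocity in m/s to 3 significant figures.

V ≈ 1.06 m/s

For laminar flow, f = 64/Re with Re = ρVD/μ, so Darcy-Weisbach reduces to ΔP = 32μLV/D². Solving for V: V = ΔP·D²/(32μL) = 1.84e+05·(0.0734)²/(32·0.227·129) = 1.058 m/s.
Check: Re = ρVD/μ = 876·1.058·0.0734/0.227 = 299.7 < 2300, so the laminar assumption holds.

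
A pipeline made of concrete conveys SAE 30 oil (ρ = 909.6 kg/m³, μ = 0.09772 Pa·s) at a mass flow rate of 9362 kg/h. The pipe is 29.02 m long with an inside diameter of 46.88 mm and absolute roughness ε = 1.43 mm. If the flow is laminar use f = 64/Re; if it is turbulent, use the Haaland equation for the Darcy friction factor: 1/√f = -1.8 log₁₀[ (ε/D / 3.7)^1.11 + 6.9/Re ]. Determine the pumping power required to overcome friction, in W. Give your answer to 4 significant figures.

ṁ = 9362 kg/h = 9362/3600 = 2.601 kg/s.
A = πD²/4 = π(0.04688)²/4 = 0.001726 m²; mean velocity V = ṁ/(ρA) = 2.601/(909.6 · 0.001726) = 1.656 m/s.
Reynolds number Re = ρVD/μ = 909.6 · 1.656 · 0.04688 / 0.0977 = 722.8.
Re < 2300 → laminar flow, so f = 64/Re = 64/722.8 = 0.08855 (the turbulent correlation is not needed).
Darcy-Weisbach: ΔP = f(L/D)(ρV²/2) = 0.08855·(29.02/0.04688)·(909.6·1.656²/2) = 0.08855·619·1248 = 6.839e+04 Pa.
Q = ṁ/ρ = 2.601/909.6 = 0.002859 m³/s.
Pumping power P = QΔP = 0.002859·6.839e+04 = 195.53 W = 195.5 W.

P ≈ 195.5 W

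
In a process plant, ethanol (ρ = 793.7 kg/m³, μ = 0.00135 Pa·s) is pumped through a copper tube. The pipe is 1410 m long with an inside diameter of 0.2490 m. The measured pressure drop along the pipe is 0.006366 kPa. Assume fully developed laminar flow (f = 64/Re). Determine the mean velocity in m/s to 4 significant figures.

For laminar flow, f = 64/Re with Re = ρVD/μ, so Darcy-Weisbach reduces to ΔP = 32μLV/D². Solving for V: V = ΔP·D²/(32μL) = 6.366·(0.249)²/(32·0.00135·1410) = 0.00648 m/s.
Check: Re = ρVD/μ = 793.7·0.00648·0.249/0.00135 = 948.6 < 2300, so the laminar assumption holds.

V ≈ 0.006480 m/s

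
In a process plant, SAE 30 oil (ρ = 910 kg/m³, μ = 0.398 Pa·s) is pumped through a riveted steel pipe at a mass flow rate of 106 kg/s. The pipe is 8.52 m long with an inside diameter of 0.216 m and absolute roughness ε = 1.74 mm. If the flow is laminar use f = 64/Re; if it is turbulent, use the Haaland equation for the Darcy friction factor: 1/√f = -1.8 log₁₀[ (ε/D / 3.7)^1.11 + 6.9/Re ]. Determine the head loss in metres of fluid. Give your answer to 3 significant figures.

A = πD²/4 = π(0.216)²/4 = 0.03664 m²; mean velocity V = ṁ/(ρA) = 106/(910 · 0.03664) = 3.179 m/s.
Reynolds number Re = ρVD/μ = 910 · 3.179 · 0.216 / 0.398 = 1570.
Re < 2300 → laminar flow, so f = 64/Re = 64/1570 = 0.04077 (the turbulent correlation is not needed).
Darcy-Weisbach: ΔP = f(L/D)(ρV²/2) = 0.04077·(8.52/0.216)·(910·3.179²/2) = 0.04077·39.44·4598 = 7393 Pa.
Head loss h_f = ΔP/(ρg) = 7393/(910·9.81) = 0.828 m.

h_f ≈ 0.828 m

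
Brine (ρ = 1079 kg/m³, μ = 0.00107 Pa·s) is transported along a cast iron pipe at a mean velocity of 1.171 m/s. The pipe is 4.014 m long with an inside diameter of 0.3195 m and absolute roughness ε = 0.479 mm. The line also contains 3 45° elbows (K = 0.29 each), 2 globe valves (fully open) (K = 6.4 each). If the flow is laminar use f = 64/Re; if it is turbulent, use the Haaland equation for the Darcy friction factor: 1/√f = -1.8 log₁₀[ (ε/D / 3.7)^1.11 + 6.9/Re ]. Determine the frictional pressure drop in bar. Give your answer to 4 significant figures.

ΔP ≈ 0.1032 bar

Reynolds number Re = ρVD/μ = 1079 · 1.171 · 0.3195 / 0.00107 = 3.773e+05.
Re > 4000 → turbulent. Relative roughness ε/D = 0.000479/0.3195 = 0.0015. Haaland: 1/√f = -1.8 log₁₀[(0.0015/3.7)^1.11 + 6.9/3.773e+05] = -1.8 log₁₀[0.000172 + 1.83e-05] = 6.699, so f = 0.02229.
Total minor-loss coefficient ΣK = 3·0.29 + 2·6.4 = 13.7.
ΔP = [f·L/D + ΣK]·(ρV²/2) = [0.02229·4.014/0.3195 + 13.7]·(1079·1.171²/2) = [0.28 + 13.7]·739.8 = 1.032e+04 Pa.
ΔP = 1.032e+04 Pa = 0.1032 bar.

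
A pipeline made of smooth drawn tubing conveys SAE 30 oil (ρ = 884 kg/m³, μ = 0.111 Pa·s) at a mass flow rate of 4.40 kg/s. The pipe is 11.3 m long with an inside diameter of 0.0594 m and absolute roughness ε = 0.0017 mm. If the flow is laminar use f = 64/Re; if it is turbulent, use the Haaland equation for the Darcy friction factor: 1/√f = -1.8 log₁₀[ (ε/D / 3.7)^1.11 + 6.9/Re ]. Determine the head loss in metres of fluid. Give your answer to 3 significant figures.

h_f ≈ 2.36 m

A = πD²/4 = π(0.0594)²/4 = 0.002771 m²; mean velocity V = ṁ/(ρA) = 4.4/(884 · 0.002771) = 1.796 m/s.
Reynolds number Re = ρVD/μ = 884 · 1.796 · 0.0594 / 0.111 = 849.7.
Re < 2300 → laminar flow, so f = 64/Re = 64/849.7 = 0.07532 (the turbulent correlation is not needed).
Darcy-Weisbach: ΔP = f(L/D)(ρV²/2) = 0.07532·(11.3/0.0594)·(884·1.796²/2) = 0.07532·190.2·1426 = 2.043e+04 Pa.
Head loss h_f = ΔP/(ρg) = 2.043e+04/(884·9.81) = 2.36 m.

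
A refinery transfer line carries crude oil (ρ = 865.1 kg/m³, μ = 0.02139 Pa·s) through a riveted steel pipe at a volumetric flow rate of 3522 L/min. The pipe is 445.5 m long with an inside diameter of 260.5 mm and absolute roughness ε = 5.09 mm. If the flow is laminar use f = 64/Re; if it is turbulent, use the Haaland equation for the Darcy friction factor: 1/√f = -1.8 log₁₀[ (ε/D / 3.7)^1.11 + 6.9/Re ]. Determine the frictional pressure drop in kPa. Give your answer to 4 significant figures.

ΔP ≈ 46.20 kPa

Q = 3522 L/min = 3522/60000 = 0.0587 m³/s.
Cross-sectional area A = πD²/4 = π(0.2605)²/4 = 0.0533 m²; mean velocity V = Q/A = 0.0587/0.0533 = 1.101 m/s.
Reynolds number Re = ρVD/μ = 865.1 · 1.101 · 0.2605 / 0.0214 = 1.16e+04.
Re > 4000 → turbulent. Relative roughness ε/D = 0.00509/0.2605 = 0.0195. Haaland: 1/√f = -1.8 log₁₀[(0.0195/3.7)^1.11 + 6.9/1.16e+04] = -1.8 log₁₀[0.00297 + 0.000595] = 4.407, so f = 0.05148.
Darcy-Weisbach: ΔP = f(L/D)(ρV²/2) = 0.05148·(445.5/0.2605)·(865.1·1.101²/2) = 0.05148·1710·524.7 = 4.62e+04 Pa.
ΔP = 4.62e+04 Pa = 46.20 kPa.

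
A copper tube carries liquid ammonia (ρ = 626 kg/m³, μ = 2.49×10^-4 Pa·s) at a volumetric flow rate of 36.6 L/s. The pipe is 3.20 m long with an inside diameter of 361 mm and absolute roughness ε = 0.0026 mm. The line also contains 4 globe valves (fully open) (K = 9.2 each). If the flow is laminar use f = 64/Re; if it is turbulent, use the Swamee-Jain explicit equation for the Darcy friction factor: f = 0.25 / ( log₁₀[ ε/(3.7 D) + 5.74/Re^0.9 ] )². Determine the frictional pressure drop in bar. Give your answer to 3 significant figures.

ΔP ≈ 0.0148 bar

Q = 36.6 L/s = 36.6/1000 = 0.0366 m³/s.
Cross-sectional area A = πD²/4 = π(0.361)²/4 = 0.1024 m²; mean velocity V = Q/A = 0.0366/0.1024 = 0.3576 m/s.
Reynolds number Re = ρVD/μ = 626 · 0.3576 · 0.361 / 0.000249 = 3.245e+05.
Re > 4000 → turbulent. Relative roughness ε/D = 2.6e-06/0.361 = 7.2e-06. Swamee-Jain: f = 0.25/(log₁₀[7.2e-06/3.7 + 5.74/3.245e+05^0.9])² = 0.25/(log₁₀[1.95e-06 + 6.29e-05])² = 0.25/(-4.188)² = 0.01425.
Total minor-loss coefficient ΣK = 4·9.2 = 36.8.
ΔP = [f·L/D + ΣK]·(ρV²/2) = [0.01425·3.2/0.361 + 36.8]·(626·0.3576²/2) = [0.1263 + 36.8]·40.02 = 1478 Pa.
ΔP = 1478 Pa = 0.0148 bar.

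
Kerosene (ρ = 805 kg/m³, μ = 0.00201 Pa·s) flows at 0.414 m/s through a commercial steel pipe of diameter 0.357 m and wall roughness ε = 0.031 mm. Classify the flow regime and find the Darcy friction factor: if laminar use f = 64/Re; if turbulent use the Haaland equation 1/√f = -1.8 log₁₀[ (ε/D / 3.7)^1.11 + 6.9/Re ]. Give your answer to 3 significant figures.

f ≈ 0.0202

Re = ρVD/μ = 805·0.414·0.357/0.00201 = 5.919e+04.
Re > 4000 → turbulent. ε/D = 3.1e-05/0.357 = 8.68e-05; Haaland: 1/√f = -1.8 log₁₀[7.27e-06 + 0.000117] = 7.033, so f = 0.02022.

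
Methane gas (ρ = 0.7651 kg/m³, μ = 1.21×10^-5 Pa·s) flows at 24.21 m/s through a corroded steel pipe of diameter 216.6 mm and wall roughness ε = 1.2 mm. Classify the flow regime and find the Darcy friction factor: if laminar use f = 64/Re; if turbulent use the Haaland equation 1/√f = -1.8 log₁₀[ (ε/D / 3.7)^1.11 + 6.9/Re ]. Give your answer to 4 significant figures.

f ≈ 0.03164

Re = ρVD/μ = 0.7651·24.21·0.2166/1.21e-05 = 3.316e+05.
Re > 4000 → turbulent. ε/D = 0.0012/0.2166 = 0.00554; Haaland: 1/√f = -1.8 log₁₀[0.000732 + 2.08e-05] = 5.622, so f = 0.03164.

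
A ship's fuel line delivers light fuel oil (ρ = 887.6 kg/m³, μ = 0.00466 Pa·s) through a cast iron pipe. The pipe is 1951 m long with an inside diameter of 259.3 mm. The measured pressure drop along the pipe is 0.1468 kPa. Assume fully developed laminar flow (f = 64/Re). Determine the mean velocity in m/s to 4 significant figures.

For laminar flow, f = 64/Re with Re = ρVD/μ, so Darcy-Weisbach reduces to ΔP = 32μLV/D². Solving for V: V = ΔP·D²/(32μL) = 146.8·(0.2593)²/(32·0.00466·1951) = 0.03393 m/s.
Check: Re = ρVD/μ = 887.6·0.03393·0.2593/0.00466 = 1676 < 2300, so the laminar assumption holds.

V ≈ 0.03393 m/s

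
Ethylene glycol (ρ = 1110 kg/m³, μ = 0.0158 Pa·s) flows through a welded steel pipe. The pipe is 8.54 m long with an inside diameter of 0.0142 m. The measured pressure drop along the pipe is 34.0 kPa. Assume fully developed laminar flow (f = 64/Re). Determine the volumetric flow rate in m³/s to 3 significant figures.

For laminar flow, f = 64/Re with Re = ρVD/μ, so Darcy-Weisbach reduces to ΔP = 32μLV/D². Solving for V: V = ΔP·D²/(32μL) = 3.4e+04·(0.0142)²/(32·0.0158·8.54) = 1.588 m/s.
Check: Re = ρVD/μ = 1110·1.588·0.0142/0.0158 = 1584 < 2300, so the laminar assumption holds.
Q = V·A = 1.588·(π/4·0.0142²) = 0.0002515 m³/s = 2.51×10^-4 m³/s.

Q ≈ 2.51×10^-4 m³/s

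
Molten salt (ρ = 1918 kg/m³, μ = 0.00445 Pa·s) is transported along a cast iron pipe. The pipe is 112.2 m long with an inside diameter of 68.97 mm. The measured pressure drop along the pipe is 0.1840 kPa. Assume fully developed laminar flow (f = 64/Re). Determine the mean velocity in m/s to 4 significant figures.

V ≈ 0.05478 m/s

For laminar flow, f = 64/Re with Re = ρVD/μ, so Darcy-Weisbach reduces to ΔP = 32μLV/D². Solving for V: V = ΔP·D²/(32μL) = 184·(0.06897)²/(32·0.00445·112.2) = 0.05478 m/s.
Check: Re = ρVD/μ = 1918·0.05478·0.06897/0.00445 = 1628 < 2300, so the laminar assumption holds.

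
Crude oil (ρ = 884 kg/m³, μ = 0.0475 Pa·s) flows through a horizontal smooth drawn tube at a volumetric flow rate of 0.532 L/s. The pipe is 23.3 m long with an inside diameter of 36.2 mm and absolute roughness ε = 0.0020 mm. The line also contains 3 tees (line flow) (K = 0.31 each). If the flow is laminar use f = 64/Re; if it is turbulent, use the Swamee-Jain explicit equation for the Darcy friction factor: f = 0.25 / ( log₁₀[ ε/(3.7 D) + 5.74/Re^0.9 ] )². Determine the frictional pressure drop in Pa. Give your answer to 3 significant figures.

Q = 0.532 L/s = 0.532/1000 = 0.000532 m³/s.
Cross-sectional area A = πD²/4 = π(0.0362)²/4 = 0.001029 m²; mean velocity V = Q/A = 0.000532/0.001029 = 0.5169 m/s.
Reynolds number Re = ρVD/μ = 884 · 0.5169 · 0.0362 / 0.0475 = 348.2.
Re < 2300 → laminar flow, so f = 64/Re = 64/348.2 = 0.1838 (the turbulent correlation is not needed).
Total minor-loss coefficient ΣK = 3·0.31 = 0.93.
ΔP = [f·L/D + ΣK]·(ρV²/2) = [0.1838·23.3/0.0362 + 0.93]·(884·0.5169²/2) = [118.3 + 0.93]·118.1 = 1.408e+04 Pa.

ΔP ≈ 14100 Pa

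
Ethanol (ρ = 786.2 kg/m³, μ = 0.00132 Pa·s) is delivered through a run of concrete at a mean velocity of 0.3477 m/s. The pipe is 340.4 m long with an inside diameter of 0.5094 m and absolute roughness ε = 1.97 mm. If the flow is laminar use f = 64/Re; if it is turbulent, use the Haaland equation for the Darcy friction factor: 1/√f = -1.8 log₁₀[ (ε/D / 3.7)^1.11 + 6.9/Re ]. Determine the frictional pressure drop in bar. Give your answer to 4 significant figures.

ΔP ≈ 0.009255 bar

Reynolds number Re = ρVD/μ = 786.2 · 0.3477 · 0.5094 / 0.00132 = 1.055e+05.
Re > 4000 → turbulent. Relative roughness ε/D = 0.00197/0.5094 = 0.00387. Haaland: 1/√f = -1.8 log₁₀[(0.00387/3.7)^1.11 + 6.9/1.055e+05] = -1.8 log₁₀[0.000491 + 6.54e-05] = 5.858, so f = 0.02914.
Darcy-Weisbach: ΔP = f(L/D)(ρV²/2) = 0.02914·(340.4/0.5094)·(786.2·0.3477²/2) = 0.02914·668.2·47.52 = 925.5 Pa.
ΔP = 925.5 Pa = 0.009255 bar.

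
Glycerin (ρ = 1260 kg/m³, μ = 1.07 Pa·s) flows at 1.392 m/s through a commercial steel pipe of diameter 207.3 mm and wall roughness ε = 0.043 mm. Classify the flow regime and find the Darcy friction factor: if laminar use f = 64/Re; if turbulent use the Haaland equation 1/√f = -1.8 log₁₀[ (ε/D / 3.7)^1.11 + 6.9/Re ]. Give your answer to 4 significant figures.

f ≈ 0.1883

Re = ρVD/μ = 1260·1.392·0.2073/1.07 = 339.8.
Re < 2300 → laminar, so f = 64/Re = 0.1883 (roughness is irrelevant in laminar flow).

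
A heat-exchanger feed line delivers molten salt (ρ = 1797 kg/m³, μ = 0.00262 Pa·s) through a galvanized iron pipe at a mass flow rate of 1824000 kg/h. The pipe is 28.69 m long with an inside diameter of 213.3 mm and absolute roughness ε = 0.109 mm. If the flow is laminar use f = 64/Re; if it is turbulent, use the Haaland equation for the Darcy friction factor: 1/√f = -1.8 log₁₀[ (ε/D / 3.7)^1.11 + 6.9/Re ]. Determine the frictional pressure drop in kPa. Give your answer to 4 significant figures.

ΔP ≈ 129.4 kPa

ṁ = 1824000 kg/h = 1824000/3600 = 506.7 kg/s.
A = πD²/4 = π(0.2133)²/4 = 0.03573 m²; mean velocity V = ṁ/(ρA) = 506.7/(1797 · 0.03573) = 7.89 m/s.
Reynolds number Re = ρVD/μ = 1797 · 7.89 · 0.2133 / 0.00262 = 1.154e+06.
Re > 4000 → turbulent. Relative roughness ε/D = 0.000109/0.2133 = 0.000511. Haaland: 1/√f = -1.8 log₁₀[(0.000511/3.7)^1.11 + 6.9/1.154e+06] = -1.8 log₁₀[5.2e-05 + 5.98e-06] = 7.627, so f = 0.01719.
Darcy-Weisbach: ΔP = f(L/D)(ρV²/2) = 0.01719·(28.69/0.2133)·(1797·7.89²/2) = 0.01719·134.5·5.594e+04 = 1.294e+05 Pa.
ΔP = 1.294e+05 Pa = 129.4 kPa.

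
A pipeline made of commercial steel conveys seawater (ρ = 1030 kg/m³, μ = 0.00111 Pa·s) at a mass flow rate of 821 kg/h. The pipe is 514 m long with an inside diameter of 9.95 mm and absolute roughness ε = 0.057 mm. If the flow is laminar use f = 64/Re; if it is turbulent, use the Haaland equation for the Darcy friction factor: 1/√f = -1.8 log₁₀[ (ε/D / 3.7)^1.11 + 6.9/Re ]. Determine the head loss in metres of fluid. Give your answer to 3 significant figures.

ṁ = 821 kg/h = 821/3600 = 0.2281 kg/s.
A = πD²/4 = π(0.00995)²/4 = 7.776e-05 m²; mean velocity V = ṁ/(ρA) = 0.2281/(1030 · 7.776e-05) = 2.848 m/s.
Reynolds number Re = ρVD/μ = 1030 · 2.848 · 0.00995 / 0.00111 = 2.629e+04.
Re > 4000 → turbulent. Relative roughness ε/D = 5.7e-05/0.00995 = 0.00573. Haaland: 1/√f = -1.8 log₁₀[(0.00573/3.7)^1.11 + 6.9/2.629e+04] = -1.8 log₁₀[0.00076 + 0.000262] = 5.383, so f = 0.03451.
Darcy-Weisbach: ΔP = f(L/D)(ρV²/2) = 0.03451·(514/0.00995)·(1030·2.848²/2) = 0.03451·5.166e+04·4176 = 7.445e+06 Pa.
Head loss h_f = ΔP/(ρg) = 7.445e+06/(1030·9.81) = 737 m.

h_f ≈ 737 m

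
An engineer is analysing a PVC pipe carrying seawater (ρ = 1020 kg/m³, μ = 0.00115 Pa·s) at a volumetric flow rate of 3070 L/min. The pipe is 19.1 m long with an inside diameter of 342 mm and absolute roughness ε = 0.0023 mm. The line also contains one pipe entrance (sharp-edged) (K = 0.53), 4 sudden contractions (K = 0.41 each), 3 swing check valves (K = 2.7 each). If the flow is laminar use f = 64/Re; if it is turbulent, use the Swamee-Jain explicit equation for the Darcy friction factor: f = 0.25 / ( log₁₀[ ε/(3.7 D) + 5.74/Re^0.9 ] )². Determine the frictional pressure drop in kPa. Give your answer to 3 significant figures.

ΔP ≈ 1.77 kPa

Q = 3070 L/min = 3070/60000 = 0.05117 m³/s.
Cross-sectional area A = πD²/4 = π(0.342)²/4 = 0.09186 m²; mean velocity V = Q/A = 0.05117/0.09186 = 0.557 m/s.
Reynolds number Re = ρVD/μ = 1020 · 0.557 · 0.342 / 0.00115 = 1.69e+05.
Re > 4000 → turbulent. Relative roughness ε/D = 2.3e-06/0.342 = 6.73e-06. Swamee-Jain: f = 0.25/(log₁₀[6.73e-06/3.7 + 5.74/1.69e+05^0.9])² = 0.25/(log₁₀[1.82e-06 + 0.000113])² = 0.25/(-3.939)² = 0.01611.
Total minor-loss coefficient ΣK = 1·0.53 + 4·0.41 + 3·2.7 = 10.3.
ΔP = [f·L/D + ΣK]·(ρV²/2) = [0.01611·19.1/0.342 + 10.3]·(1020·0.557²/2) = [0.8998 + 10.3]·158.2 = 1767 Pa.
ΔP = 1767 Pa = 1.77 kPa.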